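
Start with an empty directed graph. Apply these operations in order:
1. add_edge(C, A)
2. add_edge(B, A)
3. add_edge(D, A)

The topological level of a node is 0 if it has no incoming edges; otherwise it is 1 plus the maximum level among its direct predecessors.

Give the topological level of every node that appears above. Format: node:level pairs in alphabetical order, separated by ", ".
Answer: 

Answer: A:1, B:0, C:0, D:0

Derivation:
Op 1: add_edge(C, A). Edges now: 1
Op 2: add_edge(B, A). Edges now: 2
Op 3: add_edge(D, A). Edges now: 3
Compute levels (Kahn BFS):
  sources (in-degree 0): B, C, D
  process B: level=0
    B->A: in-degree(A)=2, level(A)>=1
  process C: level=0
    C->A: in-degree(A)=1, level(A)>=1
  process D: level=0
    D->A: in-degree(A)=0, level(A)=1, enqueue
  process A: level=1
All levels: A:1, B:0, C:0, D:0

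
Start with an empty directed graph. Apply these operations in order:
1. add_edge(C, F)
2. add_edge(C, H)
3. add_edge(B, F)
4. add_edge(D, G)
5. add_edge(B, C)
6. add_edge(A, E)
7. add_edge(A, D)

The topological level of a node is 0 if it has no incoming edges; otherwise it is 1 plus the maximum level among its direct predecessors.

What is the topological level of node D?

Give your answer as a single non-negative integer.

Answer: 1

Derivation:
Op 1: add_edge(C, F). Edges now: 1
Op 2: add_edge(C, H). Edges now: 2
Op 3: add_edge(B, F). Edges now: 3
Op 4: add_edge(D, G). Edges now: 4
Op 5: add_edge(B, C). Edges now: 5
Op 6: add_edge(A, E). Edges now: 6
Op 7: add_edge(A, D). Edges now: 7
Compute levels (Kahn BFS):
  sources (in-degree 0): A, B
  process A: level=0
    A->D: in-degree(D)=0, level(D)=1, enqueue
    A->E: in-degree(E)=0, level(E)=1, enqueue
  process B: level=0
    B->C: in-degree(C)=0, level(C)=1, enqueue
    B->F: in-degree(F)=1, level(F)>=1
  process D: level=1
    D->G: in-degree(G)=0, level(G)=2, enqueue
  process E: level=1
  process C: level=1
    C->F: in-degree(F)=0, level(F)=2, enqueue
    C->H: in-degree(H)=0, level(H)=2, enqueue
  process G: level=2
  process F: level=2
  process H: level=2
All levels: A:0, B:0, C:1, D:1, E:1, F:2, G:2, H:2
level(D) = 1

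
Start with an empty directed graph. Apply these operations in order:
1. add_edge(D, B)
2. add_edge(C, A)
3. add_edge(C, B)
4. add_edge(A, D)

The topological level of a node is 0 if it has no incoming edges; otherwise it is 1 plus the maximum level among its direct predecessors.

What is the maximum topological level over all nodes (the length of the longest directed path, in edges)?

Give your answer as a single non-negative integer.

Answer: 3

Derivation:
Op 1: add_edge(D, B). Edges now: 1
Op 2: add_edge(C, A). Edges now: 2
Op 3: add_edge(C, B). Edges now: 3
Op 4: add_edge(A, D). Edges now: 4
Compute levels (Kahn BFS):
  sources (in-degree 0): C
  process C: level=0
    C->A: in-degree(A)=0, level(A)=1, enqueue
    C->B: in-degree(B)=1, level(B)>=1
  process A: level=1
    A->D: in-degree(D)=0, level(D)=2, enqueue
  process D: level=2
    D->B: in-degree(B)=0, level(B)=3, enqueue
  process B: level=3
All levels: A:1, B:3, C:0, D:2
max level = 3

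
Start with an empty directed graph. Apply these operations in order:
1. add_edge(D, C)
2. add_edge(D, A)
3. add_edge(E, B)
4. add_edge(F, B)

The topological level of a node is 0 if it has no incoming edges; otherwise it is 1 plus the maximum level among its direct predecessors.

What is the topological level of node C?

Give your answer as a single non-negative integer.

Op 1: add_edge(D, C). Edges now: 1
Op 2: add_edge(D, A). Edges now: 2
Op 3: add_edge(E, B). Edges now: 3
Op 4: add_edge(F, B). Edges now: 4
Compute levels (Kahn BFS):
  sources (in-degree 0): D, E, F
  process D: level=0
    D->A: in-degree(A)=0, level(A)=1, enqueue
    D->C: in-degree(C)=0, level(C)=1, enqueue
  process E: level=0
    E->B: in-degree(B)=1, level(B)>=1
  process F: level=0
    F->B: in-degree(B)=0, level(B)=1, enqueue
  process A: level=1
  process C: level=1
  process B: level=1
All levels: A:1, B:1, C:1, D:0, E:0, F:0
level(C) = 1

Answer: 1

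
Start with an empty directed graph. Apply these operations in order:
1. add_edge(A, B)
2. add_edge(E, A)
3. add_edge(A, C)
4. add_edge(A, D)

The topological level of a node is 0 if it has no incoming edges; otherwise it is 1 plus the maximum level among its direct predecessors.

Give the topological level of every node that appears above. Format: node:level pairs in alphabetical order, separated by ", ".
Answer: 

Op 1: add_edge(A, B). Edges now: 1
Op 2: add_edge(E, A). Edges now: 2
Op 3: add_edge(A, C). Edges now: 3
Op 4: add_edge(A, D). Edges now: 4
Compute levels (Kahn BFS):
  sources (in-degree 0): E
  process E: level=0
    E->A: in-degree(A)=0, level(A)=1, enqueue
  process A: level=1
    A->B: in-degree(B)=0, level(B)=2, enqueue
    A->C: in-degree(C)=0, level(C)=2, enqueue
    A->D: in-degree(D)=0, level(D)=2, enqueue
  process B: level=2
  process C: level=2
  process D: level=2
All levels: A:1, B:2, C:2, D:2, E:0

Answer: A:1, B:2, C:2, D:2, E:0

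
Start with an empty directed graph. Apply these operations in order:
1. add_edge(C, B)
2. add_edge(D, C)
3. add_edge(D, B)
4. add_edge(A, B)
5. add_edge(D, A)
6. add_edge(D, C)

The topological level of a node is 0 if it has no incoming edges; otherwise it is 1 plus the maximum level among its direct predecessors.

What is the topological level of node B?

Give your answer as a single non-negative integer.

Op 1: add_edge(C, B). Edges now: 1
Op 2: add_edge(D, C). Edges now: 2
Op 3: add_edge(D, B). Edges now: 3
Op 4: add_edge(A, B). Edges now: 4
Op 5: add_edge(D, A). Edges now: 5
Op 6: add_edge(D, C) (duplicate, no change). Edges now: 5
Compute levels (Kahn BFS):
  sources (in-degree 0): D
  process D: level=0
    D->A: in-degree(A)=0, level(A)=1, enqueue
    D->B: in-degree(B)=2, level(B)>=1
    D->C: in-degree(C)=0, level(C)=1, enqueue
  process A: level=1
    A->B: in-degree(B)=1, level(B)>=2
  process C: level=1
    C->B: in-degree(B)=0, level(B)=2, enqueue
  process B: level=2
All levels: A:1, B:2, C:1, D:0
level(B) = 2

Answer: 2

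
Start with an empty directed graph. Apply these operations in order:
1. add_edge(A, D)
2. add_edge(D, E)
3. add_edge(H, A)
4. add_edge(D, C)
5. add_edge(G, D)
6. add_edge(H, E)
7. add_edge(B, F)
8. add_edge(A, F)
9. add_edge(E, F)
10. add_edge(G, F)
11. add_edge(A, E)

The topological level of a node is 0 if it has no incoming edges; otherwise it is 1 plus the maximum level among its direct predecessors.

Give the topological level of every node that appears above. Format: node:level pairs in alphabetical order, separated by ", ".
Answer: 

Op 1: add_edge(A, D). Edges now: 1
Op 2: add_edge(D, E). Edges now: 2
Op 3: add_edge(H, A). Edges now: 3
Op 4: add_edge(D, C). Edges now: 4
Op 5: add_edge(G, D). Edges now: 5
Op 6: add_edge(H, E). Edges now: 6
Op 7: add_edge(B, F). Edges now: 7
Op 8: add_edge(A, F). Edges now: 8
Op 9: add_edge(E, F). Edges now: 9
Op 10: add_edge(G, F). Edges now: 10
Op 11: add_edge(A, E). Edges now: 11
Compute levels (Kahn BFS):
  sources (in-degree 0): B, G, H
  process B: level=0
    B->F: in-degree(F)=3, level(F)>=1
  process G: level=0
    G->D: in-degree(D)=1, level(D)>=1
    G->F: in-degree(F)=2, level(F)>=1
  process H: level=0
    H->A: in-degree(A)=0, level(A)=1, enqueue
    H->E: in-degree(E)=2, level(E)>=1
  process A: level=1
    A->D: in-degree(D)=0, level(D)=2, enqueue
    A->E: in-degree(E)=1, level(E)>=2
    A->F: in-degree(F)=1, level(F)>=2
  process D: level=2
    D->C: in-degree(C)=0, level(C)=3, enqueue
    D->E: in-degree(E)=0, level(E)=3, enqueue
  process C: level=3
  process E: level=3
    E->F: in-degree(F)=0, level(F)=4, enqueue
  process F: level=4
All levels: A:1, B:0, C:3, D:2, E:3, F:4, G:0, H:0

Answer: A:1, B:0, C:3, D:2, E:3, F:4, G:0, H:0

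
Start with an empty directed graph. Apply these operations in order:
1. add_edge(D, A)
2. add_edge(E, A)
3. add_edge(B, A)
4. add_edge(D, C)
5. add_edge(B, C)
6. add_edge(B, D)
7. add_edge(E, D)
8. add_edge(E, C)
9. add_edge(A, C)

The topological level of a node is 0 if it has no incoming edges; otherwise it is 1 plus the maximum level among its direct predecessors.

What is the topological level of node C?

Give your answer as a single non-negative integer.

Answer: 3

Derivation:
Op 1: add_edge(D, A). Edges now: 1
Op 2: add_edge(E, A). Edges now: 2
Op 3: add_edge(B, A). Edges now: 3
Op 4: add_edge(D, C). Edges now: 4
Op 5: add_edge(B, C). Edges now: 5
Op 6: add_edge(B, D). Edges now: 6
Op 7: add_edge(E, D). Edges now: 7
Op 8: add_edge(E, C). Edges now: 8
Op 9: add_edge(A, C). Edges now: 9
Compute levels (Kahn BFS):
  sources (in-degree 0): B, E
  process B: level=0
    B->A: in-degree(A)=2, level(A)>=1
    B->C: in-degree(C)=3, level(C)>=1
    B->D: in-degree(D)=1, level(D)>=1
  process E: level=0
    E->A: in-degree(A)=1, level(A)>=1
    E->C: in-degree(C)=2, level(C)>=1
    E->D: in-degree(D)=0, level(D)=1, enqueue
  process D: level=1
    D->A: in-degree(A)=0, level(A)=2, enqueue
    D->C: in-degree(C)=1, level(C)>=2
  process A: level=2
    A->C: in-degree(C)=0, level(C)=3, enqueue
  process C: level=3
All levels: A:2, B:0, C:3, D:1, E:0
level(C) = 3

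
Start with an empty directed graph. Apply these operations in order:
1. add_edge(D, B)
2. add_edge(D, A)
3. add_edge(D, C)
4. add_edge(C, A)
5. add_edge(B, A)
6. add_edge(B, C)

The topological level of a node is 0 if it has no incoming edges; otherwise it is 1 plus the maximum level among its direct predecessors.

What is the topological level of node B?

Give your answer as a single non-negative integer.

Op 1: add_edge(D, B). Edges now: 1
Op 2: add_edge(D, A). Edges now: 2
Op 3: add_edge(D, C). Edges now: 3
Op 4: add_edge(C, A). Edges now: 4
Op 5: add_edge(B, A). Edges now: 5
Op 6: add_edge(B, C). Edges now: 6
Compute levels (Kahn BFS):
  sources (in-degree 0): D
  process D: level=0
    D->A: in-degree(A)=2, level(A)>=1
    D->B: in-degree(B)=0, level(B)=1, enqueue
    D->C: in-degree(C)=1, level(C)>=1
  process B: level=1
    B->A: in-degree(A)=1, level(A)>=2
    B->C: in-degree(C)=0, level(C)=2, enqueue
  process C: level=2
    C->A: in-degree(A)=0, level(A)=3, enqueue
  process A: level=3
All levels: A:3, B:1, C:2, D:0
level(B) = 1

Answer: 1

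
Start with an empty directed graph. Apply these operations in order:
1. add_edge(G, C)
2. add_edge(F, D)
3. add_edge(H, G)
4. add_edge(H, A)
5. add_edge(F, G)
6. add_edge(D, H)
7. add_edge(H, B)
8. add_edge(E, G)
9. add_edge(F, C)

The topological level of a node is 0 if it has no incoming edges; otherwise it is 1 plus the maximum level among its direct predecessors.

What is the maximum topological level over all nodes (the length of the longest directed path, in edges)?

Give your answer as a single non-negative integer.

Op 1: add_edge(G, C). Edges now: 1
Op 2: add_edge(F, D). Edges now: 2
Op 3: add_edge(H, G). Edges now: 3
Op 4: add_edge(H, A). Edges now: 4
Op 5: add_edge(F, G). Edges now: 5
Op 6: add_edge(D, H). Edges now: 6
Op 7: add_edge(H, B). Edges now: 7
Op 8: add_edge(E, G). Edges now: 8
Op 9: add_edge(F, C). Edges now: 9
Compute levels (Kahn BFS):
  sources (in-degree 0): E, F
  process E: level=0
    E->G: in-degree(G)=2, level(G)>=1
  process F: level=0
    F->C: in-degree(C)=1, level(C)>=1
    F->D: in-degree(D)=0, level(D)=1, enqueue
    F->G: in-degree(G)=1, level(G)>=1
  process D: level=1
    D->H: in-degree(H)=0, level(H)=2, enqueue
  process H: level=2
    H->A: in-degree(A)=0, level(A)=3, enqueue
    H->B: in-degree(B)=0, level(B)=3, enqueue
    H->G: in-degree(G)=0, level(G)=3, enqueue
  process A: level=3
  process B: level=3
  process G: level=3
    G->C: in-degree(C)=0, level(C)=4, enqueue
  process C: level=4
All levels: A:3, B:3, C:4, D:1, E:0, F:0, G:3, H:2
max level = 4

Answer: 4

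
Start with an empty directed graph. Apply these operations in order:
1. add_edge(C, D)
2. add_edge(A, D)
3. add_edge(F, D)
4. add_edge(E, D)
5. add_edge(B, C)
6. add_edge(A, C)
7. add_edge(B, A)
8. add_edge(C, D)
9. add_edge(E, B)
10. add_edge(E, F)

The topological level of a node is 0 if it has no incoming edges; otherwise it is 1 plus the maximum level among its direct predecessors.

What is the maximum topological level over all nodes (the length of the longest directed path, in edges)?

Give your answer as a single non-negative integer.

Op 1: add_edge(C, D). Edges now: 1
Op 2: add_edge(A, D). Edges now: 2
Op 3: add_edge(F, D). Edges now: 3
Op 4: add_edge(E, D). Edges now: 4
Op 5: add_edge(B, C). Edges now: 5
Op 6: add_edge(A, C). Edges now: 6
Op 7: add_edge(B, A). Edges now: 7
Op 8: add_edge(C, D) (duplicate, no change). Edges now: 7
Op 9: add_edge(E, B). Edges now: 8
Op 10: add_edge(E, F). Edges now: 9
Compute levels (Kahn BFS):
  sources (in-degree 0): E
  process E: level=0
    E->B: in-degree(B)=0, level(B)=1, enqueue
    E->D: in-degree(D)=3, level(D)>=1
    E->F: in-degree(F)=0, level(F)=1, enqueue
  process B: level=1
    B->A: in-degree(A)=0, level(A)=2, enqueue
    B->C: in-degree(C)=1, level(C)>=2
  process F: level=1
    F->D: in-degree(D)=2, level(D)>=2
  process A: level=2
    A->C: in-degree(C)=0, level(C)=3, enqueue
    A->D: in-degree(D)=1, level(D)>=3
  process C: level=3
    C->D: in-degree(D)=0, level(D)=4, enqueue
  process D: level=4
All levels: A:2, B:1, C:3, D:4, E:0, F:1
max level = 4

Answer: 4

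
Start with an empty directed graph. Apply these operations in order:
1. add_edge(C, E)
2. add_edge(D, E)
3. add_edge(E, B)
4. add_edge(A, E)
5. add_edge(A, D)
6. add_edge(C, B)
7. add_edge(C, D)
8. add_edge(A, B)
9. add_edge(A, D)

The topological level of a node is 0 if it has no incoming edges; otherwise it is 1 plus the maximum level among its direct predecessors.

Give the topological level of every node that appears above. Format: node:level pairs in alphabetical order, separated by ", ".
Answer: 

Op 1: add_edge(C, E). Edges now: 1
Op 2: add_edge(D, E). Edges now: 2
Op 3: add_edge(E, B). Edges now: 3
Op 4: add_edge(A, E). Edges now: 4
Op 5: add_edge(A, D). Edges now: 5
Op 6: add_edge(C, B). Edges now: 6
Op 7: add_edge(C, D). Edges now: 7
Op 8: add_edge(A, B). Edges now: 8
Op 9: add_edge(A, D) (duplicate, no change). Edges now: 8
Compute levels (Kahn BFS):
  sources (in-degree 0): A, C
  process A: level=0
    A->B: in-degree(B)=2, level(B)>=1
    A->D: in-degree(D)=1, level(D)>=1
    A->E: in-degree(E)=2, level(E)>=1
  process C: level=0
    C->B: in-degree(B)=1, level(B)>=1
    C->D: in-degree(D)=0, level(D)=1, enqueue
    C->E: in-degree(E)=1, level(E)>=1
  process D: level=1
    D->E: in-degree(E)=0, level(E)=2, enqueue
  process E: level=2
    E->B: in-degree(B)=0, level(B)=3, enqueue
  process B: level=3
All levels: A:0, B:3, C:0, D:1, E:2

Answer: A:0, B:3, C:0, D:1, E:2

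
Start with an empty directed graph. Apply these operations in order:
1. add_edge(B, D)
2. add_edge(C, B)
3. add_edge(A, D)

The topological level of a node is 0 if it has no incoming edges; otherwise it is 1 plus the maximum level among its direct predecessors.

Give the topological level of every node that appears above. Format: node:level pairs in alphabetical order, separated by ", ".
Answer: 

Op 1: add_edge(B, D). Edges now: 1
Op 2: add_edge(C, B). Edges now: 2
Op 3: add_edge(A, D). Edges now: 3
Compute levels (Kahn BFS):
  sources (in-degree 0): A, C
  process A: level=0
    A->D: in-degree(D)=1, level(D)>=1
  process C: level=0
    C->B: in-degree(B)=0, level(B)=1, enqueue
  process B: level=1
    B->D: in-degree(D)=0, level(D)=2, enqueue
  process D: level=2
All levels: A:0, B:1, C:0, D:2

Answer: A:0, B:1, C:0, D:2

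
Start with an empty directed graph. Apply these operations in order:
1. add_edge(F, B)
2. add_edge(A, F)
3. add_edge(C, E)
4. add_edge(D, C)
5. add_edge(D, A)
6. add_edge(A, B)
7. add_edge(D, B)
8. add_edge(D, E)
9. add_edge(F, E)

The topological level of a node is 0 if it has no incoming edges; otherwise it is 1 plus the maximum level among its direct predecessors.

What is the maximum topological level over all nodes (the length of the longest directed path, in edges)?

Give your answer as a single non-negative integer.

Op 1: add_edge(F, B). Edges now: 1
Op 2: add_edge(A, F). Edges now: 2
Op 3: add_edge(C, E). Edges now: 3
Op 4: add_edge(D, C). Edges now: 4
Op 5: add_edge(D, A). Edges now: 5
Op 6: add_edge(A, B). Edges now: 6
Op 7: add_edge(D, B). Edges now: 7
Op 8: add_edge(D, E). Edges now: 8
Op 9: add_edge(F, E). Edges now: 9
Compute levels (Kahn BFS):
  sources (in-degree 0): D
  process D: level=0
    D->A: in-degree(A)=0, level(A)=1, enqueue
    D->B: in-degree(B)=2, level(B)>=1
    D->C: in-degree(C)=0, level(C)=1, enqueue
    D->E: in-degree(E)=2, level(E)>=1
  process A: level=1
    A->B: in-degree(B)=1, level(B)>=2
    A->F: in-degree(F)=0, level(F)=2, enqueue
  process C: level=1
    C->E: in-degree(E)=1, level(E)>=2
  process F: level=2
    F->B: in-degree(B)=0, level(B)=3, enqueue
    F->E: in-degree(E)=0, level(E)=3, enqueue
  process B: level=3
  process E: level=3
All levels: A:1, B:3, C:1, D:0, E:3, F:2
max level = 3

Answer: 3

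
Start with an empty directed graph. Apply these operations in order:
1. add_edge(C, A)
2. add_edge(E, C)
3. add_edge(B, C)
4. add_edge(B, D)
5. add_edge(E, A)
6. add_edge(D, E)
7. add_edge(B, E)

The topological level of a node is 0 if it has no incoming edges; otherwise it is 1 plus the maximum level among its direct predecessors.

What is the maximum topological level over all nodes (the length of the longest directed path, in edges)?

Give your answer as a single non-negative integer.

Op 1: add_edge(C, A). Edges now: 1
Op 2: add_edge(E, C). Edges now: 2
Op 3: add_edge(B, C). Edges now: 3
Op 4: add_edge(B, D). Edges now: 4
Op 5: add_edge(E, A). Edges now: 5
Op 6: add_edge(D, E). Edges now: 6
Op 7: add_edge(B, E). Edges now: 7
Compute levels (Kahn BFS):
  sources (in-degree 0): B
  process B: level=0
    B->C: in-degree(C)=1, level(C)>=1
    B->D: in-degree(D)=0, level(D)=1, enqueue
    B->E: in-degree(E)=1, level(E)>=1
  process D: level=1
    D->E: in-degree(E)=0, level(E)=2, enqueue
  process E: level=2
    E->A: in-degree(A)=1, level(A)>=3
    E->C: in-degree(C)=0, level(C)=3, enqueue
  process C: level=3
    C->A: in-degree(A)=0, level(A)=4, enqueue
  process A: level=4
All levels: A:4, B:0, C:3, D:1, E:2
max level = 4

Answer: 4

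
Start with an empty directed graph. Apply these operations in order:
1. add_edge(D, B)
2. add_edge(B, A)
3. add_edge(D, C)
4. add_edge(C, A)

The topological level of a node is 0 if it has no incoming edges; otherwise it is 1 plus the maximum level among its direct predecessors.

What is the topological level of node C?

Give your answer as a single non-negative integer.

Op 1: add_edge(D, B). Edges now: 1
Op 2: add_edge(B, A). Edges now: 2
Op 3: add_edge(D, C). Edges now: 3
Op 4: add_edge(C, A). Edges now: 4
Compute levels (Kahn BFS):
  sources (in-degree 0): D
  process D: level=0
    D->B: in-degree(B)=0, level(B)=1, enqueue
    D->C: in-degree(C)=0, level(C)=1, enqueue
  process B: level=1
    B->A: in-degree(A)=1, level(A)>=2
  process C: level=1
    C->A: in-degree(A)=0, level(A)=2, enqueue
  process A: level=2
All levels: A:2, B:1, C:1, D:0
level(C) = 1

Answer: 1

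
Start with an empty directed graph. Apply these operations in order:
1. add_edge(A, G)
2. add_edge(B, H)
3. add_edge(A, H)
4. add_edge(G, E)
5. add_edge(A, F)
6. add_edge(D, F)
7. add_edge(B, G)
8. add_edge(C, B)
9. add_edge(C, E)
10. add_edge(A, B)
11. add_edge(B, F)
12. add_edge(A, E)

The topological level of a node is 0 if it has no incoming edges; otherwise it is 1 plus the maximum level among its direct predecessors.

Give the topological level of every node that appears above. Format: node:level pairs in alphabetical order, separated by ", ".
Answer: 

Op 1: add_edge(A, G). Edges now: 1
Op 2: add_edge(B, H). Edges now: 2
Op 3: add_edge(A, H). Edges now: 3
Op 4: add_edge(G, E). Edges now: 4
Op 5: add_edge(A, F). Edges now: 5
Op 6: add_edge(D, F). Edges now: 6
Op 7: add_edge(B, G). Edges now: 7
Op 8: add_edge(C, B). Edges now: 8
Op 9: add_edge(C, E). Edges now: 9
Op 10: add_edge(A, B). Edges now: 10
Op 11: add_edge(B, F). Edges now: 11
Op 12: add_edge(A, E). Edges now: 12
Compute levels (Kahn BFS):
  sources (in-degree 0): A, C, D
  process A: level=0
    A->B: in-degree(B)=1, level(B)>=1
    A->E: in-degree(E)=2, level(E)>=1
    A->F: in-degree(F)=2, level(F)>=1
    A->G: in-degree(G)=1, level(G)>=1
    A->H: in-degree(H)=1, level(H)>=1
  process C: level=0
    C->B: in-degree(B)=0, level(B)=1, enqueue
    C->E: in-degree(E)=1, level(E)>=1
  process D: level=0
    D->F: in-degree(F)=1, level(F)>=1
  process B: level=1
    B->F: in-degree(F)=0, level(F)=2, enqueue
    B->G: in-degree(G)=0, level(G)=2, enqueue
    B->H: in-degree(H)=0, level(H)=2, enqueue
  process F: level=2
  process G: level=2
    G->E: in-degree(E)=0, level(E)=3, enqueue
  process H: level=2
  process E: level=3
All levels: A:0, B:1, C:0, D:0, E:3, F:2, G:2, H:2

Answer: A:0, B:1, C:0, D:0, E:3, F:2, G:2, H:2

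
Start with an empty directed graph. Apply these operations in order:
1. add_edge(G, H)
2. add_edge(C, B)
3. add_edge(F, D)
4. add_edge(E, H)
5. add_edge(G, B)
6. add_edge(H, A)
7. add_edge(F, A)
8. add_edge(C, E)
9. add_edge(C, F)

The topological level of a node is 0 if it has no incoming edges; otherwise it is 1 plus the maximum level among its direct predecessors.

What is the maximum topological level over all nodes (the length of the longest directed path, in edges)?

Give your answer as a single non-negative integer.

Op 1: add_edge(G, H). Edges now: 1
Op 2: add_edge(C, B). Edges now: 2
Op 3: add_edge(F, D). Edges now: 3
Op 4: add_edge(E, H). Edges now: 4
Op 5: add_edge(G, B). Edges now: 5
Op 6: add_edge(H, A). Edges now: 6
Op 7: add_edge(F, A). Edges now: 7
Op 8: add_edge(C, E). Edges now: 8
Op 9: add_edge(C, F). Edges now: 9
Compute levels (Kahn BFS):
  sources (in-degree 0): C, G
  process C: level=0
    C->B: in-degree(B)=1, level(B)>=1
    C->E: in-degree(E)=0, level(E)=1, enqueue
    C->F: in-degree(F)=0, level(F)=1, enqueue
  process G: level=0
    G->B: in-degree(B)=0, level(B)=1, enqueue
    G->H: in-degree(H)=1, level(H)>=1
  process E: level=1
    E->H: in-degree(H)=0, level(H)=2, enqueue
  process F: level=1
    F->A: in-degree(A)=1, level(A)>=2
    F->D: in-degree(D)=0, level(D)=2, enqueue
  process B: level=1
  process H: level=2
    H->A: in-degree(A)=0, level(A)=3, enqueue
  process D: level=2
  process A: level=3
All levels: A:3, B:1, C:0, D:2, E:1, F:1, G:0, H:2
max level = 3

Answer: 3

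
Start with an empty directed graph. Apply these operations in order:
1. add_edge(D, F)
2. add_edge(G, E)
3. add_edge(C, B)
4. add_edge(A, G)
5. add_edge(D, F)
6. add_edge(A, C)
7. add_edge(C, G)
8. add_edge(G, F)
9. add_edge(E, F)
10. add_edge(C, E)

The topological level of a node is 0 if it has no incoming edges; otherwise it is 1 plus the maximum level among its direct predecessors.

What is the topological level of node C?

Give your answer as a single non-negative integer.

Op 1: add_edge(D, F). Edges now: 1
Op 2: add_edge(G, E). Edges now: 2
Op 3: add_edge(C, B). Edges now: 3
Op 4: add_edge(A, G). Edges now: 4
Op 5: add_edge(D, F) (duplicate, no change). Edges now: 4
Op 6: add_edge(A, C). Edges now: 5
Op 7: add_edge(C, G). Edges now: 6
Op 8: add_edge(G, F). Edges now: 7
Op 9: add_edge(E, F). Edges now: 8
Op 10: add_edge(C, E). Edges now: 9
Compute levels (Kahn BFS):
  sources (in-degree 0): A, D
  process A: level=0
    A->C: in-degree(C)=0, level(C)=1, enqueue
    A->G: in-degree(G)=1, level(G)>=1
  process D: level=0
    D->F: in-degree(F)=2, level(F)>=1
  process C: level=1
    C->B: in-degree(B)=0, level(B)=2, enqueue
    C->E: in-degree(E)=1, level(E)>=2
    C->G: in-degree(G)=0, level(G)=2, enqueue
  process B: level=2
  process G: level=2
    G->E: in-degree(E)=0, level(E)=3, enqueue
    G->F: in-degree(F)=1, level(F)>=3
  process E: level=3
    E->F: in-degree(F)=0, level(F)=4, enqueue
  process F: level=4
All levels: A:0, B:2, C:1, D:0, E:3, F:4, G:2
level(C) = 1

Answer: 1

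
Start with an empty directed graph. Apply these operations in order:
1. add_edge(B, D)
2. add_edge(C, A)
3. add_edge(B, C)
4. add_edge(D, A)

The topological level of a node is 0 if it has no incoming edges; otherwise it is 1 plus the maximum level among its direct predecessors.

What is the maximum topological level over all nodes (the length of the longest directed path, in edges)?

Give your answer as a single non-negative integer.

Op 1: add_edge(B, D). Edges now: 1
Op 2: add_edge(C, A). Edges now: 2
Op 3: add_edge(B, C). Edges now: 3
Op 4: add_edge(D, A). Edges now: 4
Compute levels (Kahn BFS):
  sources (in-degree 0): B
  process B: level=0
    B->C: in-degree(C)=0, level(C)=1, enqueue
    B->D: in-degree(D)=0, level(D)=1, enqueue
  process C: level=1
    C->A: in-degree(A)=1, level(A)>=2
  process D: level=1
    D->A: in-degree(A)=0, level(A)=2, enqueue
  process A: level=2
All levels: A:2, B:0, C:1, D:1
max level = 2

Answer: 2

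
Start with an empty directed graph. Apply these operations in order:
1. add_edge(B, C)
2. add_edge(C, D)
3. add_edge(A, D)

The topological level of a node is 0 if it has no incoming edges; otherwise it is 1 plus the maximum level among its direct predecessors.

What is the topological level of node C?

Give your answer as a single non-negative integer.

Op 1: add_edge(B, C). Edges now: 1
Op 2: add_edge(C, D). Edges now: 2
Op 3: add_edge(A, D). Edges now: 3
Compute levels (Kahn BFS):
  sources (in-degree 0): A, B
  process A: level=0
    A->D: in-degree(D)=1, level(D)>=1
  process B: level=0
    B->C: in-degree(C)=0, level(C)=1, enqueue
  process C: level=1
    C->D: in-degree(D)=0, level(D)=2, enqueue
  process D: level=2
All levels: A:0, B:0, C:1, D:2
level(C) = 1

Answer: 1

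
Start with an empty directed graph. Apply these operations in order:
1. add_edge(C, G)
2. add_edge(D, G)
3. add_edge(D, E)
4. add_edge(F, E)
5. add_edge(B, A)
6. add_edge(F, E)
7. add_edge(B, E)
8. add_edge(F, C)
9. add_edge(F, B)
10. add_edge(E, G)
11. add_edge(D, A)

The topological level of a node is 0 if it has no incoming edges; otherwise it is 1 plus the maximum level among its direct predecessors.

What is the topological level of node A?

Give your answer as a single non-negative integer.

Op 1: add_edge(C, G). Edges now: 1
Op 2: add_edge(D, G). Edges now: 2
Op 3: add_edge(D, E). Edges now: 3
Op 4: add_edge(F, E). Edges now: 4
Op 5: add_edge(B, A). Edges now: 5
Op 6: add_edge(F, E) (duplicate, no change). Edges now: 5
Op 7: add_edge(B, E). Edges now: 6
Op 8: add_edge(F, C). Edges now: 7
Op 9: add_edge(F, B). Edges now: 8
Op 10: add_edge(E, G). Edges now: 9
Op 11: add_edge(D, A). Edges now: 10
Compute levels (Kahn BFS):
  sources (in-degree 0): D, F
  process D: level=0
    D->A: in-degree(A)=1, level(A)>=1
    D->E: in-degree(E)=2, level(E)>=1
    D->G: in-degree(G)=2, level(G)>=1
  process F: level=0
    F->B: in-degree(B)=0, level(B)=1, enqueue
    F->C: in-degree(C)=0, level(C)=1, enqueue
    F->E: in-degree(E)=1, level(E)>=1
  process B: level=1
    B->A: in-degree(A)=0, level(A)=2, enqueue
    B->E: in-degree(E)=0, level(E)=2, enqueue
  process C: level=1
    C->G: in-degree(G)=1, level(G)>=2
  process A: level=2
  process E: level=2
    E->G: in-degree(G)=0, level(G)=3, enqueue
  process G: level=3
All levels: A:2, B:1, C:1, D:0, E:2, F:0, G:3
level(A) = 2

Answer: 2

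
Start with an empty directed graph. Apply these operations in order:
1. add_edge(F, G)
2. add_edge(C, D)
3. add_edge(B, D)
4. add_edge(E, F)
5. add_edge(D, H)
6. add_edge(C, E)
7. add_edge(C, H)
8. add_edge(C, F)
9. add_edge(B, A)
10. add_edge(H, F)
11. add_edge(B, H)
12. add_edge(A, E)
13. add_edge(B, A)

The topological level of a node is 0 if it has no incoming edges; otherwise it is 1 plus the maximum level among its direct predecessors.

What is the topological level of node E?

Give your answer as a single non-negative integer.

Answer: 2

Derivation:
Op 1: add_edge(F, G). Edges now: 1
Op 2: add_edge(C, D). Edges now: 2
Op 3: add_edge(B, D). Edges now: 3
Op 4: add_edge(E, F). Edges now: 4
Op 5: add_edge(D, H). Edges now: 5
Op 6: add_edge(C, E). Edges now: 6
Op 7: add_edge(C, H). Edges now: 7
Op 8: add_edge(C, F). Edges now: 8
Op 9: add_edge(B, A). Edges now: 9
Op 10: add_edge(H, F). Edges now: 10
Op 11: add_edge(B, H). Edges now: 11
Op 12: add_edge(A, E). Edges now: 12
Op 13: add_edge(B, A) (duplicate, no change). Edges now: 12
Compute levels (Kahn BFS):
  sources (in-degree 0): B, C
  process B: level=0
    B->A: in-degree(A)=0, level(A)=1, enqueue
    B->D: in-degree(D)=1, level(D)>=1
    B->H: in-degree(H)=2, level(H)>=1
  process C: level=0
    C->D: in-degree(D)=0, level(D)=1, enqueue
    C->E: in-degree(E)=1, level(E)>=1
    C->F: in-degree(F)=2, level(F)>=1
    C->H: in-degree(H)=1, level(H)>=1
  process A: level=1
    A->E: in-degree(E)=0, level(E)=2, enqueue
  process D: level=1
    D->H: in-degree(H)=0, level(H)=2, enqueue
  process E: level=2
    E->F: in-degree(F)=1, level(F)>=3
  process H: level=2
    H->F: in-degree(F)=0, level(F)=3, enqueue
  process F: level=3
    F->G: in-degree(G)=0, level(G)=4, enqueue
  process G: level=4
All levels: A:1, B:0, C:0, D:1, E:2, F:3, G:4, H:2
level(E) = 2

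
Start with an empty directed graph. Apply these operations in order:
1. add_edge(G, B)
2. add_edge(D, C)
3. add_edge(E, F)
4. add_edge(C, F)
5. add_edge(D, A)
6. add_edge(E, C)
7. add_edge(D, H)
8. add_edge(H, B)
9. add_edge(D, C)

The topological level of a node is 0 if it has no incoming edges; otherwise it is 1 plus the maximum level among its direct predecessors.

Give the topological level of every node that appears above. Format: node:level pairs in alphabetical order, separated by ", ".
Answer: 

Op 1: add_edge(G, B). Edges now: 1
Op 2: add_edge(D, C). Edges now: 2
Op 3: add_edge(E, F). Edges now: 3
Op 4: add_edge(C, F). Edges now: 4
Op 5: add_edge(D, A). Edges now: 5
Op 6: add_edge(E, C). Edges now: 6
Op 7: add_edge(D, H). Edges now: 7
Op 8: add_edge(H, B). Edges now: 8
Op 9: add_edge(D, C) (duplicate, no change). Edges now: 8
Compute levels (Kahn BFS):
  sources (in-degree 0): D, E, G
  process D: level=0
    D->A: in-degree(A)=0, level(A)=1, enqueue
    D->C: in-degree(C)=1, level(C)>=1
    D->H: in-degree(H)=0, level(H)=1, enqueue
  process E: level=0
    E->C: in-degree(C)=0, level(C)=1, enqueue
    E->F: in-degree(F)=1, level(F)>=1
  process G: level=0
    G->B: in-degree(B)=1, level(B)>=1
  process A: level=1
  process H: level=1
    H->B: in-degree(B)=0, level(B)=2, enqueue
  process C: level=1
    C->F: in-degree(F)=0, level(F)=2, enqueue
  process B: level=2
  process F: level=2
All levels: A:1, B:2, C:1, D:0, E:0, F:2, G:0, H:1

Answer: A:1, B:2, C:1, D:0, E:0, F:2, G:0, H:1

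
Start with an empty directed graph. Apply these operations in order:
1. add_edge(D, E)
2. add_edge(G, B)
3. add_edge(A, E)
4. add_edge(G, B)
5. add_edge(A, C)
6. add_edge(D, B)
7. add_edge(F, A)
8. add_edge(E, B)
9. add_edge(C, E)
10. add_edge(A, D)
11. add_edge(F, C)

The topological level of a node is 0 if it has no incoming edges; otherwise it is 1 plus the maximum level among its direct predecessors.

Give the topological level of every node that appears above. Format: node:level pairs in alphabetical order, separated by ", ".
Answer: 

Answer: A:1, B:4, C:2, D:2, E:3, F:0, G:0

Derivation:
Op 1: add_edge(D, E). Edges now: 1
Op 2: add_edge(G, B). Edges now: 2
Op 3: add_edge(A, E). Edges now: 3
Op 4: add_edge(G, B) (duplicate, no change). Edges now: 3
Op 5: add_edge(A, C). Edges now: 4
Op 6: add_edge(D, B). Edges now: 5
Op 7: add_edge(F, A). Edges now: 6
Op 8: add_edge(E, B). Edges now: 7
Op 9: add_edge(C, E). Edges now: 8
Op 10: add_edge(A, D). Edges now: 9
Op 11: add_edge(F, C). Edges now: 10
Compute levels (Kahn BFS):
  sources (in-degree 0): F, G
  process F: level=0
    F->A: in-degree(A)=0, level(A)=1, enqueue
    F->C: in-degree(C)=1, level(C)>=1
  process G: level=0
    G->B: in-degree(B)=2, level(B)>=1
  process A: level=1
    A->C: in-degree(C)=0, level(C)=2, enqueue
    A->D: in-degree(D)=0, level(D)=2, enqueue
    A->E: in-degree(E)=2, level(E)>=2
  process C: level=2
    C->E: in-degree(E)=1, level(E)>=3
  process D: level=2
    D->B: in-degree(B)=1, level(B)>=3
    D->E: in-degree(E)=0, level(E)=3, enqueue
  process E: level=3
    E->B: in-degree(B)=0, level(B)=4, enqueue
  process B: level=4
All levels: A:1, B:4, C:2, D:2, E:3, F:0, G:0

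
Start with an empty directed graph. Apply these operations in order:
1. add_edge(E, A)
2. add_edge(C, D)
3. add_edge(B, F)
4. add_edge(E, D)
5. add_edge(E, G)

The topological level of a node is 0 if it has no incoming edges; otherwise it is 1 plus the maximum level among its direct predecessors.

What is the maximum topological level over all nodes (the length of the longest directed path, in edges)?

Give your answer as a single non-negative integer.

Op 1: add_edge(E, A). Edges now: 1
Op 2: add_edge(C, D). Edges now: 2
Op 3: add_edge(B, F). Edges now: 3
Op 4: add_edge(E, D). Edges now: 4
Op 5: add_edge(E, G). Edges now: 5
Compute levels (Kahn BFS):
  sources (in-degree 0): B, C, E
  process B: level=0
    B->F: in-degree(F)=0, level(F)=1, enqueue
  process C: level=0
    C->D: in-degree(D)=1, level(D)>=1
  process E: level=0
    E->A: in-degree(A)=0, level(A)=1, enqueue
    E->D: in-degree(D)=0, level(D)=1, enqueue
    E->G: in-degree(G)=0, level(G)=1, enqueue
  process F: level=1
  process A: level=1
  process D: level=1
  process G: level=1
All levels: A:1, B:0, C:0, D:1, E:0, F:1, G:1
max level = 1

Answer: 1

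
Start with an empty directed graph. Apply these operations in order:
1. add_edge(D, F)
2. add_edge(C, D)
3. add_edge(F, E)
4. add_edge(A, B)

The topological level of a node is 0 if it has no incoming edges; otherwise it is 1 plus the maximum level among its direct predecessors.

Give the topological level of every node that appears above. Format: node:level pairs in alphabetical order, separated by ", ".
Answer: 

Op 1: add_edge(D, F). Edges now: 1
Op 2: add_edge(C, D). Edges now: 2
Op 3: add_edge(F, E). Edges now: 3
Op 4: add_edge(A, B). Edges now: 4
Compute levels (Kahn BFS):
  sources (in-degree 0): A, C
  process A: level=0
    A->B: in-degree(B)=0, level(B)=1, enqueue
  process C: level=0
    C->D: in-degree(D)=0, level(D)=1, enqueue
  process B: level=1
  process D: level=1
    D->F: in-degree(F)=0, level(F)=2, enqueue
  process F: level=2
    F->E: in-degree(E)=0, level(E)=3, enqueue
  process E: level=3
All levels: A:0, B:1, C:0, D:1, E:3, F:2

Answer: A:0, B:1, C:0, D:1, E:3, F:2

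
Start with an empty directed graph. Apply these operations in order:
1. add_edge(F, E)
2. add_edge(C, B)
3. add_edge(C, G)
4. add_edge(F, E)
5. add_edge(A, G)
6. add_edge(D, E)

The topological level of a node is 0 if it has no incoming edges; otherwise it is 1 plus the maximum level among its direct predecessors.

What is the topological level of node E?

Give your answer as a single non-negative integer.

Answer: 1

Derivation:
Op 1: add_edge(F, E). Edges now: 1
Op 2: add_edge(C, B). Edges now: 2
Op 3: add_edge(C, G). Edges now: 3
Op 4: add_edge(F, E) (duplicate, no change). Edges now: 3
Op 5: add_edge(A, G). Edges now: 4
Op 6: add_edge(D, E). Edges now: 5
Compute levels (Kahn BFS):
  sources (in-degree 0): A, C, D, F
  process A: level=0
    A->G: in-degree(G)=1, level(G)>=1
  process C: level=0
    C->B: in-degree(B)=0, level(B)=1, enqueue
    C->G: in-degree(G)=0, level(G)=1, enqueue
  process D: level=0
    D->E: in-degree(E)=1, level(E)>=1
  process F: level=0
    F->E: in-degree(E)=0, level(E)=1, enqueue
  process B: level=1
  process G: level=1
  process E: level=1
All levels: A:0, B:1, C:0, D:0, E:1, F:0, G:1
level(E) = 1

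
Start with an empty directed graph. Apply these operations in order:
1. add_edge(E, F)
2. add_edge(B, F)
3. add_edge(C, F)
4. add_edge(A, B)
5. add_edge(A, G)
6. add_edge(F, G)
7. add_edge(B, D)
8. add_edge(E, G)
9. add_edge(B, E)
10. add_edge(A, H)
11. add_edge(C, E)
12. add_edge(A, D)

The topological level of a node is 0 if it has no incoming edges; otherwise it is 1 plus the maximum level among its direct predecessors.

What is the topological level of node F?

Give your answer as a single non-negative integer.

Op 1: add_edge(E, F). Edges now: 1
Op 2: add_edge(B, F). Edges now: 2
Op 3: add_edge(C, F). Edges now: 3
Op 4: add_edge(A, B). Edges now: 4
Op 5: add_edge(A, G). Edges now: 5
Op 6: add_edge(F, G). Edges now: 6
Op 7: add_edge(B, D). Edges now: 7
Op 8: add_edge(E, G). Edges now: 8
Op 9: add_edge(B, E). Edges now: 9
Op 10: add_edge(A, H). Edges now: 10
Op 11: add_edge(C, E). Edges now: 11
Op 12: add_edge(A, D). Edges now: 12
Compute levels (Kahn BFS):
  sources (in-degree 0): A, C
  process A: level=0
    A->B: in-degree(B)=0, level(B)=1, enqueue
    A->D: in-degree(D)=1, level(D)>=1
    A->G: in-degree(G)=2, level(G)>=1
    A->H: in-degree(H)=0, level(H)=1, enqueue
  process C: level=0
    C->E: in-degree(E)=1, level(E)>=1
    C->F: in-degree(F)=2, level(F)>=1
  process B: level=1
    B->D: in-degree(D)=0, level(D)=2, enqueue
    B->E: in-degree(E)=0, level(E)=2, enqueue
    B->F: in-degree(F)=1, level(F)>=2
  process H: level=1
  process D: level=2
  process E: level=2
    E->F: in-degree(F)=0, level(F)=3, enqueue
    E->G: in-degree(G)=1, level(G)>=3
  process F: level=3
    F->G: in-degree(G)=0, level(G)=4, enqueue
  process G: level=4
All levels: A:0, B:1, C:0, D:2, E:2, F:3, G:4, H:1
level(F) = 3

Answer: 3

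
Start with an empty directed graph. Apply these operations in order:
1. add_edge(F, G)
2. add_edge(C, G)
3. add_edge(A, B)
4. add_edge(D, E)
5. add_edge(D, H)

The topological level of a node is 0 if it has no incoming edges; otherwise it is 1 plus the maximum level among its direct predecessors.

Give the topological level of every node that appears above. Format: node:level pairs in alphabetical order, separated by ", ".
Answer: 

Answer: A:0, B:1, C:0, D:0, E:1, F:0, G:1, H:1

Derivation:
Op 1: add_edge(F, G). Edges now: 1
Op 2: add_edge(C, G). Edges now: 2
Op 3: add_edge(A, B). Edges now: 3
Op 4: add_edge(D, E). Edges now: 4
Op 5: add_edge(D, H). Edges now: 5
Compute levels (Kahn BFS):
  sources (in-degree 0): A, C, D, F
  process A: level=0
    A->B: in-degree(B)=0, level(B)=1, enqueue
  process C: level=0
    C->G: in-degree(G)=1, level(G)>=1
  process D: level=0
    D->E: in-degree(E)=0, level(E)=1, enqueue
    D->H: in-degree(H)=0, level(H)=1, enqueue
  process F: level=0
    F->G: in-degree(G)=0, level(G)=1, enqueue
  process B: level=1
  process E: level=1
  process H: level=1
  process G: level=1
All levels: A:0, B:1, C:0, D:0, E:1, F:0, G:1, H:1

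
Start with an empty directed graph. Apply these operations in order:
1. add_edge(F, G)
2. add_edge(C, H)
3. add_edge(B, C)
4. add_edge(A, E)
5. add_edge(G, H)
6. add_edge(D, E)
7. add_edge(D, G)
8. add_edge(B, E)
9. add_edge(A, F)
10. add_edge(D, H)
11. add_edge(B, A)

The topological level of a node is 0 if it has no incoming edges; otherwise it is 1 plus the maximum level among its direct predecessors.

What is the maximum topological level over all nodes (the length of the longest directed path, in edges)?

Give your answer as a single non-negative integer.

Op 1: add_edge(F, G). Edges now: 1
Op 2: add_edge(C, H). Edges now: 2
Op 3: add_edge(B, C). Edges now: 3
Op 4: add_edge(A, E). Edges now: 4
Op 5: add_edge(G, H). Edges now: 5
Op 6: add_edge(D, E). Edges now: 6
Op 7: add_edge(D, G). Edges now: 7
Op 8: add_edge(B, E). Edges now: 8
Op 9: add_edge(A, F). Edges now: 9
Op 10: add_edge(D, H). Edges now: 10
Op 11: add_edge(B, A). Edges now: 11
Compute levels (Kahn BFS):
  sources (in-degree 0): B, D
  process B: level=0
    B->A: in-degree(A)=0, level(A)=1, enqueue
    B->C: in-degree(C)=0, level(C)=1, enqueue
    B->E: in-degree(E)=2, level(E)>=1
  process D: level=0
    D->E: in-degree(E)=1, level(E)>=1
    D->G: in-degree(G)=1, level(G)>=1
    D->H: in-degree(H)=2, level(H)>=1
  process A: level=1
    A->E: in-degree(E)=0, level(E)=2, enqueue
    A->F: in-degree(F)=0, level(F)=2, enqueue
  process C: level=1
    C->H: in-degree(H)=1, level(H)>=2
  process E: level=2
  process F: level=2
    F->G: in-degree(G)=0, level(G)=3, enqueue
  process G: level=3
    G->H: in-degree(H)=0, level(H)=4, enqueue
  process H: level=4
All levels: A:1, B:0, C:1, D:0, E:2, F:2, G:3, H:4
max level = 4

Answer: 4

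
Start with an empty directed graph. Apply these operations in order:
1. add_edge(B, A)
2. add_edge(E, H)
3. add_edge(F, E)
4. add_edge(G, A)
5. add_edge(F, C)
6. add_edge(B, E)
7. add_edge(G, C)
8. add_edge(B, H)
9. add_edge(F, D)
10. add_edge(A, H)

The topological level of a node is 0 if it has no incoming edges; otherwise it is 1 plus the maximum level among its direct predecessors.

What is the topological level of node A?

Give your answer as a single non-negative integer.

Answer: 1

Derivation:
Op 1: add_edge(B, A). Edges now: 1
Op 2: add_edge(E, H). Edges now: 2
Op 3: add_edge(F, E). Edges now: 3
Op 4: add_edge(G, A). Edges now: 4
Op 5: add_edge(F, C). Edges now: 5
Op 6: add_edge(B, E). Edges now: 6
Op 7: add_edge(G, C). Edges now: 7
Op 8: add_edge(B, H). Edges now: 8
Op 9: add_edge(F, D). Edges now: 9
Op 10: add_edge(A, H). Edges now: 10
Compute levels (Kahn BFS):
  sources (in-degree 0): B, F, G
  process B: level=0
    B->A: in-degree(A)=1, level(A)>=1
    B->E: in-degree(E)=1, level(E)>=1
    B->H: in-degree(H)=2, level(H)>=1
  process F: level=0
    F->C: in-degree(C)=1, level(C)>=1
    F->D: in-degree(D)=0, level(D)=1, enqueue
    F->E: in-degree(E)=0, level(E)=1, enqueue
  process G: level=0
    G->A: in-degree(A)=0, level(A)=1, enqueue
    G->C: in-degree(C)=0, level(C)=1, enqueue
  process D: level=1
  process E: level=1
    E->H: in-degree(H)=1, level(H)>=2
  process A: level=1
    A->H: in-degree(H)=0, level(H)=2, enqueue
  process C: level=1
  process H: level=2
All levels: A:1, B:0, C:1, D:1, E:1, F:0, G:0, H:2
level(A) = 1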